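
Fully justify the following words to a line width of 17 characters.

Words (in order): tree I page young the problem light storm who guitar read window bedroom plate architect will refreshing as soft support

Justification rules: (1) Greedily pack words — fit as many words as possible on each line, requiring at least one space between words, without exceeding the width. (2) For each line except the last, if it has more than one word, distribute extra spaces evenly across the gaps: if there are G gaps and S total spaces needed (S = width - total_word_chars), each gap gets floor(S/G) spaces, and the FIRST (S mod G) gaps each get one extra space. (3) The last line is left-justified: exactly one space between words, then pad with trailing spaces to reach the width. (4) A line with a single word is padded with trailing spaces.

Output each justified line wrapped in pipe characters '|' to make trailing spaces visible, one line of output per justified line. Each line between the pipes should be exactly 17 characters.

Answer: |tree I page young|
|the problem light|
|storm  who guitar|
|read       window|
|bedroom     plate|
|architect    will|
|refreshing     as|
|soft support     |

Derivation:
Line 1: ['tree', 'I', 'page', 'young'] (min_width=17, slack=0)
Line 2: ['the', 'problem', 'light'] (min_width=17, slack=0)
Line 3: ['storm', 'who', 'guitar'] (min_width=16, slack=1)
Line 4: ['read', 'window'] (min_width=11, slack=6)
Line 5: ['bedroom', 'plate'] (min_width=13, slack=4)
Line 6: ['architect', 'will'] (min_width=14, slack=3)
Line 7: ['refreshing', 'as'] (min_width=13, slack=4)
Line 8: ['soft', 'support'] (min_width=12, slack=5)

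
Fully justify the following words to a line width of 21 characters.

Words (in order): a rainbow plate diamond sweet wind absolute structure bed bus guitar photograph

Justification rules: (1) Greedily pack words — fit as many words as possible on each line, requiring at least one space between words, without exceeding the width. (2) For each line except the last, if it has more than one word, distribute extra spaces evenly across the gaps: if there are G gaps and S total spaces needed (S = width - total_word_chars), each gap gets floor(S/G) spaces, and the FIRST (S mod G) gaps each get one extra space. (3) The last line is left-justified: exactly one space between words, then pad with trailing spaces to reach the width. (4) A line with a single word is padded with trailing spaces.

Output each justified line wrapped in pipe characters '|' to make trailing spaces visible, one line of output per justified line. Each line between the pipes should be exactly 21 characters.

Answer: |a    rainbow    plate|
|diamond   sweet  wind|
|absolute    structure|
|bed     bus    guitar|
|photograph           |

Derivation:
Line 1: ['a', 'rainbow', 'plate'] (min_width=15, slack=6)
Line 2: ['diamond', 'sweet', 'wind'] (min_width=18, slack=3)
Line 3: ['absolute', 'structure'] (min_width=18, slack=3)
Line 4: ['bed', 'bus', 'guitar'] (min_width=14, slack=7)
Line 5: ['photograph'] (min_width=10, slack=11)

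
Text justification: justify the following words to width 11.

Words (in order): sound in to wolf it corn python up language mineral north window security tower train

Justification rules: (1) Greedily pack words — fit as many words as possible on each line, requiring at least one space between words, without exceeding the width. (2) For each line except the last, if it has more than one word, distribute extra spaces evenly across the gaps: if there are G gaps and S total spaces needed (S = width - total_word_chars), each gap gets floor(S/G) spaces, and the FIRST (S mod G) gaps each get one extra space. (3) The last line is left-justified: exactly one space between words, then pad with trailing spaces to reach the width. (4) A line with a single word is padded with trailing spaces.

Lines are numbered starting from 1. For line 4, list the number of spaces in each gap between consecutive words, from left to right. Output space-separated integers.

Line 1: ['sound', 'in', 'to'] (min_width=11, slack=0)
Line 2: ['wolf', 'it'] (min_width=7, slack=4)
Line 3: ['corn', 'python'] (min_width=11, slack=0)
Line 4: ['up', 'language'] (min_width=11, slack=0)
Line 5: ['mineral'] (min_width=7, slack=4)
Line 6: ['north'] (min_width=5, slack=6)
Line 7: ['window'] (min_width=6, slack=5)
Line 8: ['security'] (min_width=8, slack=3)
Line 9: ['tower', 'train'] (min_width=11, slack=0)

Answer: 1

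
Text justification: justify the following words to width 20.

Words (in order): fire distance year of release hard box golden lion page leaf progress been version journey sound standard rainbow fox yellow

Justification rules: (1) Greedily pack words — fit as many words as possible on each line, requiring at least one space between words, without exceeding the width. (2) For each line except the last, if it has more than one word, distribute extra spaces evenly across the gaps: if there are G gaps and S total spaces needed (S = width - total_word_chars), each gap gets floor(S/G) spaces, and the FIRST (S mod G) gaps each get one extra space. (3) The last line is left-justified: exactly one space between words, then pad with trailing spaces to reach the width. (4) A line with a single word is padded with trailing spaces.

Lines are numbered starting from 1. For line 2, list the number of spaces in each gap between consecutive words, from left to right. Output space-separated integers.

Line 1: ['fire', 'distance', 'year'] (min_width=18, slack=2)
Line 2: ['of', 'release', 'hard', 'box'] (min_width=19, slack=1)
Line 3: ['golden', 'lion', 'page'] (min_width=16, slack=4)
Line 4: ['leaf', 'progress', 'been'] (min_width=18, slack=2)
Line 5: ['version', 'journey'] (min_width=15, slack=5)
Line 6: ['sound', 'standard'] (min_width=14, slack=6)
Line 7: ['rainbow', 'fox', 'yellow'] (min_width=18, slack=2)

Answer: 2 1 1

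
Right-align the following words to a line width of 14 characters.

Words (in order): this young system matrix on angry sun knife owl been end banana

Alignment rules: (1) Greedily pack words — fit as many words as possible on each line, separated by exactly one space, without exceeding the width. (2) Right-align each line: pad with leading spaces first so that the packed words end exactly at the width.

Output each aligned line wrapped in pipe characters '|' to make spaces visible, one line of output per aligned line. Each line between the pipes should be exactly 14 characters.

Line 1: ['this', 'young'] (min_width=10, slack=4)
Line 2: ['system', 'matrix'] (min_width=13, slack=1)
Line 3: ['on', 'angry', 'sun'] (min_width=12, slack=2)
Line 4: ['knife', 'owl', 'been'] (min_width=14, slack=0)
Line 5: ['end', 'banana'] (min_width=10, slack=4)

Answer: |    this young|
| system matrix|
|  on angry sun|
|knife owl been|
|    end banana|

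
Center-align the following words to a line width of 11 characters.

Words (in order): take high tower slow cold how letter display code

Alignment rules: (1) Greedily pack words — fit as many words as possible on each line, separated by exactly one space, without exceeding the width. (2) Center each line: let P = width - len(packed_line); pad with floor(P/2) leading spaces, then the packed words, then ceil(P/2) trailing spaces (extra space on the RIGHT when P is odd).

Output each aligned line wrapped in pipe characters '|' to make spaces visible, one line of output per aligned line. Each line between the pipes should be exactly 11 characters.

Line 1: ['take', 'high'] (min_width=9, slack=2)
Line 2: ['tower', 'slow'] (min_width=10, slack=1)
Line 3: ['cold', 'how'] (min_width=8, slack=3)
Line 4: ['letter'] (min_width=6, slack=5)
Line 5: ['display'] (min_width=7, slack=4)
Line 6: ['code'] (min_width=4, slack=7)

Answer: | take high |
|tower slow |
| cold how  |
|  letter   |
|  display  |
|   code    |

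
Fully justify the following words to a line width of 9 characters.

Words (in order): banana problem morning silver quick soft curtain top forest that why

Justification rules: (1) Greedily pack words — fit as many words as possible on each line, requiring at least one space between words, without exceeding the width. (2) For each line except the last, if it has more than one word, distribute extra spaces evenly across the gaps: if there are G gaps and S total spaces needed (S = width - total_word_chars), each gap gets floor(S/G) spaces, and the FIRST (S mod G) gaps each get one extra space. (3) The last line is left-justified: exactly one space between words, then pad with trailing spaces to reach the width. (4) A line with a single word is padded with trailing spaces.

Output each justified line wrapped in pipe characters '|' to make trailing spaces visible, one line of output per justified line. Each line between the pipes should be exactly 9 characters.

Answer: |banana   |
|problem  |
|morning  |
|silver   |
|quick    |
|soft     |
|curtain  |
|top      |
|forest   |
|that why |

Derivation:
Line 1: ['banana'] (min_width=6, slack=3)
Line 2: ['problem'] (min_width=7, slack=2)
Line 3: ['morning'] (min_width=7, slack=2)
Line 4: ['silver'] (min_width=6, slack=3)
Line 5: ['quick'] (min_width=5, slack=4)
Line 6: ['soft'] (min_width=4, slack=5)
Line 7: ['curtain'] (min_width=7, slack=2)
Line 8: ['top'] (min_width=3, slack=6)
Line 9: ['forest'] (min_width=6, slack=3)
Line 10: ['that', 'why'] (min_width=8, slack=1)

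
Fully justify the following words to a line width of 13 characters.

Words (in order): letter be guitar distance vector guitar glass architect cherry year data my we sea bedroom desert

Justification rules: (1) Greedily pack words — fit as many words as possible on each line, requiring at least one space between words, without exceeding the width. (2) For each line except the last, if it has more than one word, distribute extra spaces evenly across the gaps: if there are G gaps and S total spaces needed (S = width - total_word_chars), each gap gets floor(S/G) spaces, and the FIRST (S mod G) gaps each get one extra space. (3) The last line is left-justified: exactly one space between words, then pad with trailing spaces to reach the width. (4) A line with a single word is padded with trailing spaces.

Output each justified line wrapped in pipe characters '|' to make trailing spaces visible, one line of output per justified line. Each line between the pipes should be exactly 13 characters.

Line 1: ['letter', 'be'] (min_width=9, slack=4)
Line 2: ['guitar'] (min_width=6, slack=7)
Line 3: ['distance'] (min_width=8, slack=5)
Line 4: ['vector', 'guitar'] (min_width=13, slack=0)
Line 5: ['glass'] (min_width=5, slack=8)
Line 6: ['architect'] (min_width=9, slack=4)
Line 7: ['cherry', 'year'] (min_width=11, slack=2)
Line 8: ['data', 'my', 'we'] (min_width=10, slack=3)
Line 9: ['sea', 'bedroom'] (min_width=11, slack=2)
Line 10: ['desert'] (min_width=6, slack=7)

Answer: |letter     be|
|guitar       |
|distance     |
|vector guitar|
|glass        |
|architect    |
|cherry   year|
|data   my  we|
|sea   bedroom|
|desert       |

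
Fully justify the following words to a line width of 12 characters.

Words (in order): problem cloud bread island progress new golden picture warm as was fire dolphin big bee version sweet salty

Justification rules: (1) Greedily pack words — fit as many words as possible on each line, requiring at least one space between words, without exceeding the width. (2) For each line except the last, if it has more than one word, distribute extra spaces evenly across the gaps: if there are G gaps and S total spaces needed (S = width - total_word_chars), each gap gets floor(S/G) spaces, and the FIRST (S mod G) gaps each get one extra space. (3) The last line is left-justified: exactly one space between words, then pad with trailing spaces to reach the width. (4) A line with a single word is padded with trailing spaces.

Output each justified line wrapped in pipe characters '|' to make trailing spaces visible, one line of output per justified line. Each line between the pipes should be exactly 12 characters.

Line 1: ['problem'] (min_width=7, slack=5)
Line 2: ['cloud', 'bread'] (min_width=11, slack=1)
Line 3: ['island'] (min_width=6, slack=6)
Line 4: ['progress', 'new'] (min_width=12, slack=0)
Line 5: ['golden'] (min_width=6, slack=6)
Line 6: ['picture', 'warm'] (min_width=12, slack=0)
Line 7: ['as', 'was', 'fire'] (min_width=11, slack=1)
Line 8: ['dolphin', 'big'] (min_width=11, slack=1)
Line 9: ['bee', 'version'] (min_width=11, slack=1)
Line 10: ['sweet', 'salty'] (min_width=11, slack=1)

Answer: |problem     |
|cloud  bread|
|island      |
|progress new|
|golden      |
|picture warm|
|as  was fire|
|dolphin  big|
|bee  version|
|sweet salty |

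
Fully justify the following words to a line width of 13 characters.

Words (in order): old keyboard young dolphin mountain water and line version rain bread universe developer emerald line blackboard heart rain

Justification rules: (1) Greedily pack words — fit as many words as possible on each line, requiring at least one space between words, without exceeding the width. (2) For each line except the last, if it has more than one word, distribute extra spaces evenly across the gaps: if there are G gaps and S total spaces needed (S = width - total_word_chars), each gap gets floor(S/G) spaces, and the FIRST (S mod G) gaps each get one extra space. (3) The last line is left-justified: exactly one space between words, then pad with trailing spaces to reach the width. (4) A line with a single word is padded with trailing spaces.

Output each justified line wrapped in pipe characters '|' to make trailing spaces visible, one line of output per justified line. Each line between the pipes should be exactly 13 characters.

Line 1: ['old', 'keyboard'] (min_width=12, slack=1)
Line 2: ['young', 'dolphin'] (min_width=13, slack=0)
Line 3: ['mountain'] (min_width=8, slack=5)
Line 4: ['water', 'and'] (min_width=9, slack=4)
Line 5: ['line', 'version'] (min_width=12, slack=1)
Line 6: ['rain', 'bread'] (min_width=10, slack=3)
Line 7: ['universe'] (min_width=8, slack=5)
Line 8: ['developer'] (min_width=9, slack=4)
Line 9: ['emerald', 'line'] (min_width=12, slack=1)
Line 10: ['blackboard'] (min_width=10, slack=3)
Line 11: ['heart', 'rain'] (min_width=10, slack=3)

Answer: |old  keyboard|
|young dolphin|
|mountain     |
|water     and|
|line  version|
|rain    bread|
|universe     |
|developer    |
|emerald  line|
|blackboard   |
|heart rain   |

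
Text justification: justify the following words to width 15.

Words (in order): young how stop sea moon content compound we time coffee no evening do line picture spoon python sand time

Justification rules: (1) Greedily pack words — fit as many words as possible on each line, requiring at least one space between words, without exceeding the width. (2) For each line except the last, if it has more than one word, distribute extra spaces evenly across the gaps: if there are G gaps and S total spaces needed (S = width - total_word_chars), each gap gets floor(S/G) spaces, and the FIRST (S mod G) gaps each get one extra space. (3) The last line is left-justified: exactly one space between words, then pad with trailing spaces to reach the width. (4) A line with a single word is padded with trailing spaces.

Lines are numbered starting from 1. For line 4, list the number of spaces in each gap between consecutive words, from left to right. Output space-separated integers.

Line 1: ['young', 'how', 'stop'] (min_width=14, slack=1)
Line 2: ['sea', 'moon'] (min_width=8, slack=7)
Line 3: ['content'] (min_width=7, slack=8)
Line 4: ['compound', 'we'] (min_width=11, slack=4)
Line 5: ['time', 'coffee', 'no'] (min_width=14, slack=1)
Line 6: ['evening', 'do', 'line'] (min_width=15, slack=0)
Line 7: ['picture', 'spoon'] (min_width=13, slack=2)
Line 8: ['python', 'sand'] (min_width=11, slack=4)
Line 9: ['time'] (min_width=4, slack=11)

Answer: 5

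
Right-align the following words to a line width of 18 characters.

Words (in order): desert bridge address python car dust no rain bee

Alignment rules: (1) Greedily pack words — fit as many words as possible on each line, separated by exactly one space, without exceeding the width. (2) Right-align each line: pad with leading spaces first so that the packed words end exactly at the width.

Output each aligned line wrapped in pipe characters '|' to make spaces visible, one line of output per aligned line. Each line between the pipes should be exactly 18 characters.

Line 1: ['desert', 'bridge'] (min_width=13, slack=5)
Line 2: ['address', 'python', 'car'] (min_width=18, slack=0)
Line 3: ['dust', 'no', 'rain', 'bee'] (min_width=16, slack=2)

Answer: |     desert bridge|
|address python car|
|  dust no rain bee|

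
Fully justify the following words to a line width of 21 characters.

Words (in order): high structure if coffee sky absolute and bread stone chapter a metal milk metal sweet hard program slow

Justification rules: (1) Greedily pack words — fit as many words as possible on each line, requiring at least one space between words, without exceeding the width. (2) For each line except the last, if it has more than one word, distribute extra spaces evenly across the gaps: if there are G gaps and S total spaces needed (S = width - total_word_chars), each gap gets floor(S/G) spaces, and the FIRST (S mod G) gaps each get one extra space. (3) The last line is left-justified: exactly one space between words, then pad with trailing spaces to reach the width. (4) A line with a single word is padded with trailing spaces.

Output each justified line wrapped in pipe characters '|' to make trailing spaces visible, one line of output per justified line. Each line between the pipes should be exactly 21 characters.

Answer: |high   structure   if|
|coffee  sky  absolute|
|and    bread    stone|
|chapter  a metal milk|
|metal    sweet   hard|
|program slow         |

Derivation:
Line 1: ['high', 'structure', 'if'] (min_width=17, slack=4)
Line 2: ['coffee', 'sky', 'absolute'] (min_width=19, slack=2)
Line 3: ['and', 'bread', 'stone'] (min_width=15, slack=6)
Line 4: ['chapter', 'a', 'metal', 'milk'] (min_width=20, slack=1)
Line 5: ['metal', 'sweet', 'hard'] (min_width=16, slack=5)
Line 6: ['program', 'slow'] (min_width=12, slack=9)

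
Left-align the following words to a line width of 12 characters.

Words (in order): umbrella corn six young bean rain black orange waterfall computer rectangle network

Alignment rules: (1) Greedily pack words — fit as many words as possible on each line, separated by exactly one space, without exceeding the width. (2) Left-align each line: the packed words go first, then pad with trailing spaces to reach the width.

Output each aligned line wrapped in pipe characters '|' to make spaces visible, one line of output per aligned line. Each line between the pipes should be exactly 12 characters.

Answer: |umbrella    |
|corn six    |
|young bean  |
|rain black  |
|orange      |
|waterfall   |
|computer    |
|rectangle   |
|network     |

Derivation:
Line 1: ['umbrella'] (min_width=8, slack=4)
Line 2: ['corn', 'six'] (min_width=8, slack=4)
Line 3: ['young', 'bean'] (min_width=10, slack=2)
Line 4: ['rain', 'black'] (min_width=10, slack=2)
Line 5: ['orange'] (min_width=6, slack=6)
Line 6: ['waterfall'] (min_width=9, slack=3)
Line 7: ['computer'] (min_width=8, slack=4)
Line 8: ['rectangle'] (min_width=9, slack=3)
Line 9: ['network'] (min_width=7, slack=5)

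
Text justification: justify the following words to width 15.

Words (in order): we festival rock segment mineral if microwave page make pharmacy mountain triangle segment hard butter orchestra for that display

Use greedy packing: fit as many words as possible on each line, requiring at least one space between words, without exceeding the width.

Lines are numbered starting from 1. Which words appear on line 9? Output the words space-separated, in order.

Line 1: ['we', 'festival'] (min_width=11, slack=4)
Line 2: ['rock', 'segment'] (min_width=12, slack=3)
Line 3: ['mineral', 'if'] (min_width=10, slack=5)
Line 4: ['microwave', 'page'] (min_width=14, slack=1)
Line 5: ['make', 'pharmacy'] (min_width=13, slack=2)
Line 6: ['mountain'] (min_width=8, slack=7)
Line 7: ['triangle'] (min_width=8, slack=7)
Line 8: ['segment', 'hard'] (min_width=12, slack=3)
Line 9: ['butter'] (min_width=6, slack=9)
Line 10: ['orchestra', 'for'] (min_width=13, slack=2)
Line 11: ['that', 'display'] (min_width=12, slack=3)

Answer: butter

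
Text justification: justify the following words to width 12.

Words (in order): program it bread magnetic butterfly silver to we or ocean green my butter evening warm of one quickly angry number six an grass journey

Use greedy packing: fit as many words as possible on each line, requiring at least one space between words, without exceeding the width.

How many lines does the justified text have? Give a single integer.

Answer: 14

Derivation:
Line 1: ['program', 'it'] (min_width=10, slack=2)
Line 2: ['bread'] (min_width=5, slack=7)
Line 3: ['magnetic'] (min_width=8, slack=4)
Line 4: ['butterfly'] (min_width=9, slack=3)
Line 5: ['silver', 'to', 'we'] (min_width=12, slack=0)
Line 6: ['or', 'ocean'] (min_width=8, slack=4)
Line 7: ['green', 'my'] (min_width=8, slack=4)
Line 8: ['butter'] (min_width=6, slack=6)
Line 9: ['evening', 'warm'] (min_width=12, slack=0)
Line 10: ['of', 'one'] (min_width=6, slack=6)
Line 11: ['quickly'] (min_width=7, slack=5)
Line 12: ['angry', 'number'] (min_width=12, slack=0)
Line 13: ['six', 'an', 'grass'] (min_width=12, slack=0)
Line 14: ['journey'] (min_width=7, slack=5)
Total lines: 14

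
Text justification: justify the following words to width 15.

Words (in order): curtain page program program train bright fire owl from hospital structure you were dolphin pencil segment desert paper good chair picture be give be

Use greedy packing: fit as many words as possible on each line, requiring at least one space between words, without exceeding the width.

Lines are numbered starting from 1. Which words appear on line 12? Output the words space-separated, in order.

Line 1: ['curtain', 'page'] (min_width=12, slack=3)
Line 2: ['program', 'program'] (min_width=15, slack=0)
Line 3: ['train', 'bright'] (min_width=12, slack=3)
Line 4: ['fire', 'owl', 'from'] (min_width=13, slack=2)
Line 5: ['hospital'] (min_width=8, slack=7)
Line 6: ['structure', 'you'] (min_width=13, slack=2)
Line 7: ['were', 'dolphin'] (min_width=12, slack=3)
Line 8: ['pencil', 'segment'] (min_width=14, slack=1)
Line 9: ['desert', 'paper'] (min_width=12, slack=3)
Line 10: ['good', 'chair'] (min_width=10, slack=5)
Line 11: ['picture', 'be', 'give'] (min_width=15, slack=0)
Line 12: ['be'] (min_width=2, slack=13)

Answer: be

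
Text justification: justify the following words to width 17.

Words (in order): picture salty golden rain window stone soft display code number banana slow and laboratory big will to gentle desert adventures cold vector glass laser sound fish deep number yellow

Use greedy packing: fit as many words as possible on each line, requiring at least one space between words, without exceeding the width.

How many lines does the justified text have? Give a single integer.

Line 1: ['picture', 'salty'] (min_width=13, slack=4)
Line 2: ['golden', 'rain'] (min_width=11, slack=6)
Line 3: ['window', 'stone', 'soft'] (min_width=17, slack=0)
Line 4: ['display', 'code'] (min_width=12, slack=5)
Line 5: ['number', 'banana'] (min_width=13, slack=4)
Line 6: ['slow', 'and'] (min_width=8, slack=9)
Line 7: ['laboratory', 'big'] (min_width=14, slack=3)
Line 8: ['will', 'to', 'gentle'] (min_width=14, slack=3)
Line 9: ['desert', 'adventures'] (min_width=17, slack=0)
Line 10: ['cold', 'vector', 'glass'] (min_width=17, slack=0)
Line 11: ['laser', 'sound', 'fish'] (min_width=16, slack=1)
Line 12: ['deep', 'number'] (min_width=11, slack=6)
Line 13: ['yellow'] (min_width=6, slack=11)
Total lines: 13

Answer: 13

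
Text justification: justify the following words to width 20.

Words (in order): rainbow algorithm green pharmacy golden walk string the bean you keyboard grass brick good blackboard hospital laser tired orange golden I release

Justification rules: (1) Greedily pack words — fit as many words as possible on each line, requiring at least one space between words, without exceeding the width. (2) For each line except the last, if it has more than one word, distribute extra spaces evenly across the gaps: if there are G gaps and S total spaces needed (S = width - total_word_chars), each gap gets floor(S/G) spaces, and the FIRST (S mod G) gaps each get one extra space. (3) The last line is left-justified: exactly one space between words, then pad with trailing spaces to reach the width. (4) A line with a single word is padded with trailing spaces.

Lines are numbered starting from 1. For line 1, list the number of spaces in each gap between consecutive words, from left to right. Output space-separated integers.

Line 1: ['rainbow', 'algorithm'] (min_width=17, slack=3)
Line 2: ['green', 'pharmacy'] (min_width=14, slack=6)
Line 3: ['golden', 'walk', 'string'] (min_width=18, slack=2)
Line 4: ['the', 'bean', 'you'] (min_width=12, slack=8)
Line 5: ['keyboard', 'grass', 'brick'] (min_width=20, slack=0)
Line 6: ['good', 'blackboard'] (min_width=15, slack=5)
Line 7: ['hospital', 'laser', 'tired'] (min_width=20, slack=0)
Line 8: ['orange', 'golden', 'I'] (min_width=15, slack=5)
Line 9: ['release'] (min_width=7, slack=13)

Answer: 4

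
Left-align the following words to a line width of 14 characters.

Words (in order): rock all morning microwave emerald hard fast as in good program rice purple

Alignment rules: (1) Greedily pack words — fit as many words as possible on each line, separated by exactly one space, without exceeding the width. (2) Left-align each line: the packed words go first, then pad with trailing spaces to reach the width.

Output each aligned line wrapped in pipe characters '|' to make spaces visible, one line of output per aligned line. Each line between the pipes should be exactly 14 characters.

Line 1: ['rock', 'all'] (min_width=8, slack=6)
Line 2: ['morning'] (min_width=7, slack=7)
Line 3: ['microwave'] (min_width=9, slack=5)
Line 4: ['emerald', 'hard'] (min_width=12, slack=2)
Line 5: ['fast', 'as', 'in'] (min_width=10, slack=4)
Line 6: ['good', 'program'] (min_width=12, slack=2)
Line 7: ['rice', 'purple'] (min_width=11, slack=3)

Answer: |rock all      |
|morning       |
|microwave     |
|emerald hard  |
|fast as in    |
|good program  |
|rice purple   |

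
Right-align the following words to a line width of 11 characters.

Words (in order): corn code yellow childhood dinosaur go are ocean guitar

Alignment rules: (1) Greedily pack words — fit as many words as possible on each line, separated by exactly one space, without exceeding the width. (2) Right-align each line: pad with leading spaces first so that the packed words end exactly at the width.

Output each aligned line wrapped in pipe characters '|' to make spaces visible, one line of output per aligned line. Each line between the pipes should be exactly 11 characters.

Line 1: ['corn', 'code'] (min_width=9, slack=2)
Line 2: ['yellow'] (min_width=6, slack=5)
Line 3: ['childhood'] (min_width=9, slack=2)
Line 4: ['dinosaur', 'go'] (min_width=11, slack=0)
Line 5: ['are', 'ocean'] (min_width=9, slack=2)
Line 6: ['guitar'] (min_width=6, slack=5)

Answer: |  corn code|
|     yellow|
|  childhood|
|dinosaur go|
|  are ocean|
|     guitar|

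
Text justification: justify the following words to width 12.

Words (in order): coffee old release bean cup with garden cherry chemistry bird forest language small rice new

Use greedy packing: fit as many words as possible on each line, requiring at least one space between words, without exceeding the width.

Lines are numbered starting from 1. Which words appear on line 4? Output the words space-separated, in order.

Line 1: ['coffee', 'old'] (min_width=10, slack=2)
Line 2: ['release', 'bean'] (min_width=12, slack=0)
Line 3: ['cup', 'with'] (min_width=8, slack=4)
Line 4: ['garden'] (min_width=6, slack=6)
Line 5: ['cherry'] (min_width=6, slack=6)
Line 6: ['chemistry'] (min_width=9, slack=3)
Line 7: ['bird', 'forest'] (min_width=11, slack=1)
Line 8: ['language'] (min_width=8, slack=4)
Line 9: ['small', 'rice'] (min_width=10, slack=2)
Line 10: ['new'] (min_width=3, slack=9)

Answer: garden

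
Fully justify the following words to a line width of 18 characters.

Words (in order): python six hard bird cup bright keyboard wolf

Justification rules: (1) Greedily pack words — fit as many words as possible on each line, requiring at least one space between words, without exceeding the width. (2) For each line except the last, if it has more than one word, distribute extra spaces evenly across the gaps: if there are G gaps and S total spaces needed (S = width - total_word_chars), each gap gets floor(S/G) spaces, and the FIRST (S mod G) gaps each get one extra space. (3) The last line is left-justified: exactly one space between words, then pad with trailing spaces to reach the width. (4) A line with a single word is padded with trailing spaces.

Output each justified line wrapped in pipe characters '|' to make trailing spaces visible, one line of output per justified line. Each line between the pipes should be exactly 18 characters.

Line 1: ['python', 'six', 'hard'] (min_width=15, slack=3)
Line 2: ['bird', 'cup', 'bright'] (min_width=15, slack=3)
Line 3: ['keyboard', 'wolf'] (min_width=13, slack=5)

Answer: |python   six  hard|
|bird   cup  bright|
|keyboard wolf     |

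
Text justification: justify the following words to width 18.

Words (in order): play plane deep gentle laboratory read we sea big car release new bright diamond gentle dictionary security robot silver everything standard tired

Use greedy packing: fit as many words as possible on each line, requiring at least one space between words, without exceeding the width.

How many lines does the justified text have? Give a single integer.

Answer: 9

Derivation:
Line 1: ['play', 'plane', 'deep'] (min_width=15, slack=3)
Line 2: ['gentle', 'laboratory'] (min_width=17, slack=1)
Line 3: ['read', 'we', 'sea', 'big'] (min_width=15, slack=3)
Line 4: ['car', 'release', 'new'] (min_width=15, slack=3)
Line 5: ['bright', 'diamond'] (min_width=14, slack=4)
Line 6: ['gentle', 'dictionary'] (min_width=17, slack=1)
Line 7: ['security', 'robot'] (min_width=14, slack=4)
Line 8: ['silver', 'everything'] (min_width=17, slack=1)
Line 9: ['standard', 'tired'] (min_width=14, slack=4)
Total lines: 9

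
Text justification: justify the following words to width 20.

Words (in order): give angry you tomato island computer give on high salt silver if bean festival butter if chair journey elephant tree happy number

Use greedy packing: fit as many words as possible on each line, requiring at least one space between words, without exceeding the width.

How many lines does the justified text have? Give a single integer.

Answer: 8

Derivation:
Line 1: ['give', 'angry', 'you'] (min_width=14, slack=6)
Line 2: ['tomato', 'island'] (min_width=13, slack=7)
Line 3: ['computer', 'give', 'on'] (min_width=16, slack=4)
Line 4: ['high', 'salt', 'silver', 'if'] (min_width=19, slack=1)
Line 5: ['bean', 'festival', 'butter'] (min_width=20, slack=0)
Line 6: ['if', 'chair', 'journey'] (min_width=16, slack=4)
Line 7: ['elephant', 'tree', 'happy'] (min_width=19, slack=1)
Line 8: ['number'] (min_width=6, slack=14)
Total lines: 8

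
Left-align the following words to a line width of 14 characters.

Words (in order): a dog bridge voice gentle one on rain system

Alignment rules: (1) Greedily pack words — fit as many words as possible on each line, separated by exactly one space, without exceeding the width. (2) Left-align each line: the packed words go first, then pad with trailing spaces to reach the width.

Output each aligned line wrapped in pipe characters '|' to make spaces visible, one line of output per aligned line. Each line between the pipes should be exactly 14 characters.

Line 1: ['a', 'dog', 'bridge'] (min_width=12, slack=2)
Line 2: ['voice', 'gentle'] (min_width=12, slack=2)
Line 3: ['one', 'on', 'rain'] (min_width=11, slack=3)
Line 4: ['system'] (min_width=6, slack=8)

Answer: |a dog bridge  |
|voice gentle  |
|one on rain   |
|system        |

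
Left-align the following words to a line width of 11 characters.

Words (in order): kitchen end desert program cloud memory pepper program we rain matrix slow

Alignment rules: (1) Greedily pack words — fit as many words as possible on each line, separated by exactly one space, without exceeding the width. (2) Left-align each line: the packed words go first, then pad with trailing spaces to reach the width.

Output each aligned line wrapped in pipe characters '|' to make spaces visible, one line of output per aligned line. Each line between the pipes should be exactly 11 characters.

Line 1: ['kitchen', 'end'] (min_width=11, slack=0)
Line 2: ['desert'] (min_width=6, slack=5)
Line 3: ['program'] (min_width=7, slack=4)
Line 4: ['cloud'] (min_width=5, slack=6)
Line 5: ['memory'] (min_width=6, slack=5)
Line 6: ['pepper'] (min_width=6, slack=5)
Line 7: ['program', 'we'] (min_width=10, slack=1)
Line 8: ['rain', 'matrix'] (min_width=11, slack=0)
Line 9: ['slow'] (min_width=4, slack=7)

Answer: |kitchen end|
|desert     |
|program    |
|cloud      |
|memory     |
|pepper     |
|program we |
|rain matrix|
|slow       |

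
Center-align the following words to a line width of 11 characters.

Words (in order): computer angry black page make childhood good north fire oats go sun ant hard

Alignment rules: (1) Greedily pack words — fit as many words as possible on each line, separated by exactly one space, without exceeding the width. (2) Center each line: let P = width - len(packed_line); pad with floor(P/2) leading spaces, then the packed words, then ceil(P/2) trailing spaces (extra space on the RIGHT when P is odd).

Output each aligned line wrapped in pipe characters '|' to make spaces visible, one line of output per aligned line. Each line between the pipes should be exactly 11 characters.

Answer: | computer  |
|angry black|
| page make |
| childhood |
|good north |
| fire oats |
|go sun ant |
|   hard    |

Derivation:
Line 1: ['computer'] (min_width=8, slack=3)
Line 2: ['angry', 'black'] (min_width=11, slack=0)
Line 3: ['page', 'make'] (min_width=9, slack=2)
Line 4: ['childhood'] (min_width=9, slack=2)
Line 5: ['good', 'north'] (min_width=10, slack=1)
Line 6: ['fire', 'oats'] (min_width=9, slack=2)
Line 7: ['go', 'sun', 'ant'] (min_width=10, slack=1)
Line 8: ['hard'] (min_width=4, slack=7)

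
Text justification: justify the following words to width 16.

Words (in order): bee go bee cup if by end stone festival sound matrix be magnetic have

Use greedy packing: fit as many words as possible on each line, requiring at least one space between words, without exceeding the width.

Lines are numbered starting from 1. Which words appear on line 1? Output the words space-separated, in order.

Answer: bee go bee cup

Derivation:
Line 1: ['bee', 'go', 'bee', 'cup'] (min_width=14, slack=2)
Line 2: ['if', 'by', 'end', 'stone'] (min_width=15, slack=1)
Line 3: ['festival', 'sound'] (min_width=14, slack=2)
Line 4: ['matrix', 'be'] (min_width=9, slack=7)
Line 5: ['magnetic', 'have'] (min_width=13, slack=3)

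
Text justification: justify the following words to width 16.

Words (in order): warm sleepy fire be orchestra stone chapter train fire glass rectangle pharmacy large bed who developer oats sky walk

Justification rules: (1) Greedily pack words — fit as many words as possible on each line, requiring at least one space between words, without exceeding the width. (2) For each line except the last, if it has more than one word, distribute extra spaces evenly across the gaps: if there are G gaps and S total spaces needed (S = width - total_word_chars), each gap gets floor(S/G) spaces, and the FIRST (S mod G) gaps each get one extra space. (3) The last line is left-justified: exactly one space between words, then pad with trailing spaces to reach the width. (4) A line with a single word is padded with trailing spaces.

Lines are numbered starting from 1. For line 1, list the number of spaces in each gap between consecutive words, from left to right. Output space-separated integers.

Line 1: ['warm', 'sleepy', 'fire'] (min_width=16, slack=0)
Line 2: ['be', 'orchestra'] (min_width=12, slack=4)
Line 3: ['stone', 'chapter'] (min_width=13, slack=3)
Line 4: ['train', 'fire', 'glass'] (min_width=16, slack=0)
Line 5: ['rectangle'] (min_width=9, slack=7)
Line 6: ['pharmacy', 'large'] (min_width=14, slack=2)
Line 7: ['bed', 'who'] (min_width=7, slack=9)
Line 8: ['developer', 'oats'] (min_width=14, slack=2)
Line 9: ['sky', 'walk'] (min_width=8, slack=8)

Answer: 1 1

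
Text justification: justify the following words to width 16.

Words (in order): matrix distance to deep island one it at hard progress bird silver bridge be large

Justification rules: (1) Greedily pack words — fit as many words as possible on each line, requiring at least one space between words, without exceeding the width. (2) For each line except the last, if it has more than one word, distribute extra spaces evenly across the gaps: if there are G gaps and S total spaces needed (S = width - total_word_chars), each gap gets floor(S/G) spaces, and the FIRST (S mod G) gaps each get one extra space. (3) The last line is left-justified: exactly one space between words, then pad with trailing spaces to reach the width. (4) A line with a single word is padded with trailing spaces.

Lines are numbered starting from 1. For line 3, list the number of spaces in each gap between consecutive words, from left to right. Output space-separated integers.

Answer: 2 2 1

Derivation:
Line 1: ['matrix', 'distance'] (min_width=15, slack=1)
Line 2: ['to', 'deep', 'island'] (min_width=14, slack=2)
Line 3: ['one', 'it', 'at', 'hard'] (min_width=14, slack=2)
Line 4: ['progress', 'bird'] (min_width=13, slack=3)
Line 5: ['silver', 'bridge', 'be'] (min_width=16, slack=0)
Line 6: ['large'] (min_width=5, slack=11)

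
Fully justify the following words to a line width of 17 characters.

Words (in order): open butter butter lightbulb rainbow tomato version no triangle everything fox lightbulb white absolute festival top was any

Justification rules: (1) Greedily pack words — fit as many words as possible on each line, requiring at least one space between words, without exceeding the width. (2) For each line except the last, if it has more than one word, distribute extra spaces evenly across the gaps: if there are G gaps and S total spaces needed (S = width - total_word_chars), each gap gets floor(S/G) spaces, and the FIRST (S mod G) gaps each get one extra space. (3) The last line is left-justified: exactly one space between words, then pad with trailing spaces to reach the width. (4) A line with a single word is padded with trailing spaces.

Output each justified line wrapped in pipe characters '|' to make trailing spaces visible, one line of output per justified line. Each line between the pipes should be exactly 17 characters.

Answer: |open       butter|
|butter  lightbulb|
|rainbow    tomato|
|version        no|
|triangle         |
|everything    fox|
|lightbulb   white|
|absolute festival|
|top was any      |

Derivation:
Line 1: ['open', 'butter'] (min_width=11, slack=6)
Line 2: ['butter', 'lightbulb'] (min_width=16, slack=1)
Line 3: ['rainbow', 'tomato'] (min_width=14, slack=3)
Line 4: ['version', 'no'] (min_width=10, slack=7)
Line 5: ['triangle'] (min_width=8, slack=9)
Line 6: ['everything', 'fox'] (min_width=14, slack=3)
Line 7: ['lightbulb', 'white'] (min_width=15, slack=2)
Line 8: ['absolute', 'festival'] (min_width=17, slack=0)
Line 9: ['top', 'was', 'any'] (min_width=11, slack=6)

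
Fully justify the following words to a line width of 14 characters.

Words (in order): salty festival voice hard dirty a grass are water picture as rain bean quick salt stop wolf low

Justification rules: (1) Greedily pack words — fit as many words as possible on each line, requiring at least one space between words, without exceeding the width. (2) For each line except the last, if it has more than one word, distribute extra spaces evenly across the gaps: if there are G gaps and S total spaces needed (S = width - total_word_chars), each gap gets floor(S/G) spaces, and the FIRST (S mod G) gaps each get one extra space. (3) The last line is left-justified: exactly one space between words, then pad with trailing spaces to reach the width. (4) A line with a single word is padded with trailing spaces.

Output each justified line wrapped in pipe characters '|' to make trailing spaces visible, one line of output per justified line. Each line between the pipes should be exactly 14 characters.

Answer: |salty festival|
|voice     hard|
|dirty  a grass|
|are      water|
|picture     as|
|rain      bean|
|quick     salt|
|stop wolf low |

Derivation:
Line 1: ['salty', 'festival'] (min_width=14, slack=0)
Line 2: ['voice', 'hard'] (min_width=10, slack=4)
Line 3: ['dirty', 'a', 'grass'] (min_width=13, slack=1)
Line 4: ['are', 'water'] (min_width=9, slack=5)
Line 5: ['picture', 'as'] (min_width=10, slack=4)
Line 6: ['rain', 'bean'] (min_width=9, slack=5)
Line 7: ['quick', 'salt'] (min_width=10, slack=4)
Line 8: ['stop', 'wolf', 'low'] (min_width=13, slack=1)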